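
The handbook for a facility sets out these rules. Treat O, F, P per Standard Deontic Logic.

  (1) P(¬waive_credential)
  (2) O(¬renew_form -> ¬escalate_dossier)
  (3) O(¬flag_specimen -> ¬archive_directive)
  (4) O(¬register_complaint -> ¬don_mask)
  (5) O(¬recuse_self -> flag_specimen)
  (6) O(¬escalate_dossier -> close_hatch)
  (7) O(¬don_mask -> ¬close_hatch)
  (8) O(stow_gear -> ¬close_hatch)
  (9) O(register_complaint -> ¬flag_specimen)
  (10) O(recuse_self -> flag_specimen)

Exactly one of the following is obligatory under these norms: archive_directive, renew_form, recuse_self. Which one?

Premises 5 and 10 cover both cases: O(¬recuse_self -> flag_specimen) and O(recuse_self -> flag_specimen). Since ¬recuse_self ∨ recuse_self is a tautology, O(flag_specimen) follows.
The contrapositive of premise 9 (O(register_complaint -> ¬flag_specimen)) is O(flag_specimen -> ¬register_complaint), and O(flag_specimen) is already established, so O(¬register_complaint).
Applying K to premise 4 (O(¬register_complaint -> ¬don_mask)) and O(¬register_complaint) yields O(¬don_mask).
Premise 7 is O(¬don_mask -> ¬close_hatch); since O(¬don_mask), deontic closure gives O(¬close_hatch).
Premise 6 is O(¬escalate_dossier -> close_hatch); contrapositively O(¬close_hatch -> escalate_dossier). Since O(¬close_hatch) holds, K gives O(escalate_dossier).
Premise 2, O(¬renew_form -> ¬escalate_dossier), contraposes to O(escalate_dossier -> renew_form); with O(escalate_dossier) we get O(renew_form).
So O(renew_form) holds — renew_form is obligatory. None of the other listed options is made obligatory by any chain of premises.

renew_form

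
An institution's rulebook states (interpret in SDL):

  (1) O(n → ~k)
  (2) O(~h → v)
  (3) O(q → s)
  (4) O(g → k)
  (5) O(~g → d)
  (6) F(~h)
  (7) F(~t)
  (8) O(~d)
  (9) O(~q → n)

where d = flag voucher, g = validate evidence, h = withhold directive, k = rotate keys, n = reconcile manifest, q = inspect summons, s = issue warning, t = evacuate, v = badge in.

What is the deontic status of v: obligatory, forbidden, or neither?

Premise 2 is O(~h → v), but O(~h) is not derivable from the premises, so it does not yield O(v).
No premise or chain of K-axiom applications forces O(v), and none forces O(~v). So v is neither obligatory nor forbidden under these norms.

Neither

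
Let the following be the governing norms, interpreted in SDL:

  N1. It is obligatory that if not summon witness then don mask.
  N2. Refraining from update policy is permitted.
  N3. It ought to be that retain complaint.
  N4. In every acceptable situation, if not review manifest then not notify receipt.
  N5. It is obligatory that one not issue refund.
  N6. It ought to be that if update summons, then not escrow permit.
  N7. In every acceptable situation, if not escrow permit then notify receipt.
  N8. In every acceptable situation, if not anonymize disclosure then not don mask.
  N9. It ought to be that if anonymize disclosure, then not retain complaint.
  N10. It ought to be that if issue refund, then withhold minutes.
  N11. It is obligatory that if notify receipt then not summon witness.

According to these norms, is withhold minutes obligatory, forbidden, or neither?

Neither

Premise 10 is O(issue_refund → withhold_minutes), but O(issue_refund) is not derivable from the premises, so it does not yield O(withhold_minutes).
No premise or chain of K-axiom applications forces O(withhold_minutes), and none forces O(¬withhold_minutes). So withhold_minutes is neither obligatory nor forbidden under these norms.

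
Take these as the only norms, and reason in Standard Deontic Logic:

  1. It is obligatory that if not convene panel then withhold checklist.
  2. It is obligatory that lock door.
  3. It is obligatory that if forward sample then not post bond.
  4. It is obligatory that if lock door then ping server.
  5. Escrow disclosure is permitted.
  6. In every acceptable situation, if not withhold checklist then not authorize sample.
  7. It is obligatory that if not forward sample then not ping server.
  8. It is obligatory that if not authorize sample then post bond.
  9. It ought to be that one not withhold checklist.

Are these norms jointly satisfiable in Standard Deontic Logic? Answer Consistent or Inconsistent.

Inconsistent

Premise 2 states O(lock_door) outright.
From O(lock_door) and premise 4, O(lock_door → ping_server), we obtain O(ping_server).
Premise 7, O(¬forward_sample → ¬ping_server), contraposes to O(ping_server → forward_sample); with O(ping_server) we get O(forward_sample).
From O(forward_sample) and premise 3, O(forward_sample → ¬post_bond), we obtain O(¬post_bond).
The contrapositive of premise 8 (O(¬authorize_sample → post_bond)) is O(¬post_bond → authorize_sample), and O(¬post_bond) is already established, so O(authorize_sample).
Premise 6, O(¬withhold_checklist → ¬authorize_sample), contraposes to O(authorize_sample → withhold_checklist); with O(authorize_sample) we get O(withhold_checklist).
Yet premise 9 states O(¬withhold_checklist).
We now have both O(withhold_checklist) and O(¬withhold_checklist) — withhold_checklist is simultaneously obligatory and forbidden, violating the D-axiom.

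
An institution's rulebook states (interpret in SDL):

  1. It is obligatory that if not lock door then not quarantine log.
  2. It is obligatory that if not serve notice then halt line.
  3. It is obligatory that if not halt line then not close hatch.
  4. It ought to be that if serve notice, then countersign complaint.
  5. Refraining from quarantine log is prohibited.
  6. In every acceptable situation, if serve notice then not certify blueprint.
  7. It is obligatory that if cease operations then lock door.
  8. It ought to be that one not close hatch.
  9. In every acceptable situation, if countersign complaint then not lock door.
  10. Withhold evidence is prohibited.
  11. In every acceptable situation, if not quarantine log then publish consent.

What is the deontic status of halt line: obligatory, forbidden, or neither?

Premise 5, F(¬quarantine_log), is equivalent to O(quarantine_log).
Premise 1 is O(¬lock_door → ¬quarantine_log); contrapositively O(quarantine_log → lock_door). Since O(quarantine_log) holds, K gives O(lock_door).
Premise 9, O(countersign_complaint → ¬lock_door), contraposes to O(lock_door → ¬countersign_complaint); with O(lock_door) we get O(¬countersign_complaint).
The contrapositive of premise 4 (O(serve_notice → countersign_complaint)) is O(¬countersign_complaint → ¬serve_notice), and O(¬countersign_complaint) is already established, so O(¬serve_notice).
With premise 2, O(¬serve_notice → halt_line), the K-axiom yields O(halt_line).
Premises 3, 6, 7, 8, 10, 11 do not contribute to this derivation.
Hence halt_line is obligatory.

Obligatory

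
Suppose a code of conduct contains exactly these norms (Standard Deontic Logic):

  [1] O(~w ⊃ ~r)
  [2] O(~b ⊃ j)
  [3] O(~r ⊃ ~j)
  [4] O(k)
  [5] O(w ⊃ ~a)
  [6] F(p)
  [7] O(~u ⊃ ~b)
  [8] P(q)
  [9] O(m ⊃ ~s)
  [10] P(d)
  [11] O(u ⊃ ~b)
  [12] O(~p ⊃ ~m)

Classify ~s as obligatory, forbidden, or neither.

Neither

Premise 9 is O(m ⊃ ~s), but O(m) is not derivable from the premises, so it does not yield O(~s).
No premise or chain of K-axiom applications forces O(~s), and none forces O(s). So ~s is neither obligatory nor forbidden under these norms.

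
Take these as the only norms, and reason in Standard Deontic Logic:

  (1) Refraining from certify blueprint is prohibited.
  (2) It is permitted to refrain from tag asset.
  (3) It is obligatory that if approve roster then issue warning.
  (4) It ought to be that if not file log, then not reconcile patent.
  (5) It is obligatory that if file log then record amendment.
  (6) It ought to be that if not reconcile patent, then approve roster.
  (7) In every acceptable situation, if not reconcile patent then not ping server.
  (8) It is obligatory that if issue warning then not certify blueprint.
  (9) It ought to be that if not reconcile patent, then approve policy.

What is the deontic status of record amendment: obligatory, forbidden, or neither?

Premise 1 is F(¬certify_blueprint), i.e. O(certify_blueprint).
Premise 8 is O(issue_warning → ¬certify_blueprint); contrapositively O(certify_blueprint → ¬issue_warning). Since O(certify_blueprint) holds, K gives O(¬issue_warning).
The contrapositive of premise 3 (O(approve_roster → issue_warning)) is O(¬issue_warning → ¬approve_roster), and O(¬issue_warning) is already established, so O(¬approve_roster).
Premise 6, O(¬reconcile_patent → approve_roster), contraposes to O(¬approve_roster → reconcile_patent); with O(¬approve_roster) we get O(reconcile_patent).
The contrapositive of premise 4 (O(¬file_log → ¬reconcile_patent)) is O(reconcile_patent → file_log), and O(reconcile_patent) is already established, so O(file_log).
Premise 5 is O(file_log → record_amendment); since O(file_log), deontic closure gives O(record_amendment).
Premises 2, 7, 9 do not contribute to this derivation.
Hence record_amendment is obligatory.

Obligatory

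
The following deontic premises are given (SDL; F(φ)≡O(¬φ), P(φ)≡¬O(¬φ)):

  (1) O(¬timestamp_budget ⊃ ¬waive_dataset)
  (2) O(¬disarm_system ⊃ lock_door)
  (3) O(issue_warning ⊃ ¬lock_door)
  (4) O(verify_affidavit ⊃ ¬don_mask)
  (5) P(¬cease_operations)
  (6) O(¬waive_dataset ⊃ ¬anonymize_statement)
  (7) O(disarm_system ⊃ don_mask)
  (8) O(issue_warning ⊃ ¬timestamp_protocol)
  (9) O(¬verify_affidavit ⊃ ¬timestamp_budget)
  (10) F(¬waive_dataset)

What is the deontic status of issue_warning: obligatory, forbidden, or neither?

F(¬waive_dataset) at premise 10 means O(waive_dataset).
The contrapositive of premise 1 (O(¬timestamp_budget ⊃ ¬waive_dataset)) is O(waive_dataset ⊃ timestamp_budget), and O(waive_dataset) is already established, so O(timestamp_budget).
The contrapositive of premise 9 (O(¬verify_affidavit ⊃ ¬timestamp_budget)) is O(timestamp_budget ⊃ verify_affidavit), and O(timestamp_budget) is already established, so O(verify_affidavit).
Premise 4 is O(verify_affidavit ⊃ ¬don_mask); since O(verify_affidavit), deontic closure gives O(¬don_mask).
The contrapositive of premise 7 (O(disarm_system ⊃ don_mask)) is O(¬don_mask ⊃ ¬disarm_system), and O(¬don_mask) is already established, so O(¬disarm_system).
With premise 2, O(¬disarm_system ⊃ lock_door), the K-axiom yields O(lock_door).
The contrapositive of premise 3 (O(issue_warning ⊃ ¬lock_door)) is O(lock_door ⊃ ¬issue_warning), and O(lock_door) is already established, so O(¬issue_warning).
Premises 5, 6, 8 do not contribute to this derivation.
Thus O(¬issue_warning), which is F(issue_warning): issue_warning is forbidden.

Forbidden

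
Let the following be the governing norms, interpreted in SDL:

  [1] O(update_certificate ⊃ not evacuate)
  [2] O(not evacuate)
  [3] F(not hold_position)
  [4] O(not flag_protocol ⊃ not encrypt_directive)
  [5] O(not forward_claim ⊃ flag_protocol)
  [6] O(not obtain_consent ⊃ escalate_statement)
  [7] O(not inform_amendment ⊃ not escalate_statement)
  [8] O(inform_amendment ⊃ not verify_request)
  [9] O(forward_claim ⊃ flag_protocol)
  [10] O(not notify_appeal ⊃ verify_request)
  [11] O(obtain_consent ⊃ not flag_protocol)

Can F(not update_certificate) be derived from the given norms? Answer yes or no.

Premise 1 is O(update_certificate ⊃ not evacuate); even if O(not evacuate) held, inferring O(update_certificate) would be affirming the consequent — invalid.
No other premise forces O(update_certificate). An ideal world satisfying every premise can still have not update_certificate true, so F(not update_certificate) is not derivable.

No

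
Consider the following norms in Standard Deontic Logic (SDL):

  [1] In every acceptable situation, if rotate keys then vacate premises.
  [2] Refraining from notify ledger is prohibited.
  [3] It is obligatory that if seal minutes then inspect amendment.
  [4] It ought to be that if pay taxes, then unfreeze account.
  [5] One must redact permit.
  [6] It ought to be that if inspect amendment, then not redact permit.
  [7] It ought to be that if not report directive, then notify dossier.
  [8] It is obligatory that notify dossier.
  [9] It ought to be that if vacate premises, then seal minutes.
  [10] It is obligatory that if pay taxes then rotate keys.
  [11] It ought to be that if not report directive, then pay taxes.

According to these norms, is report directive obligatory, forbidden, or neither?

Premise 5 gives O(redact_permit).
The contrapositive of premise 6 (O(inspect_amendment → ¬redact_permit)) is O(redact_permit → ¬inspect_amendment), and O(redact_permit) is already established, so O(¬inspect_amendment).
Premise 3 is O(seal_minutes → inspect_amendment); contrapositively O(¬inspect_amendment → ¬seal_minutes). Since O(¬inspect_amendment) holds, K gives O(¬seal_minutes).
Premise 9 is O(vacate_premises → seal_minutes); contrapositively O(¬seal_minutes → ¬vacate_premises). Since O(¬seal_minutes) holds, K gives O(¬vacate_premises).
Premise 1 is O(rotate_keys → vacate_premises); contrapositively O(¬vacate_premises → ¬rotate_keys). Since O(¬vacate_premises) holds, K gives O(¬rotate_keys).
The contrapositive of premise 10 (O(pay_taxes → rotate_keys)) is O(¬rotate_keys → ¬pay_taxes), and O(¬rotate_keys) is already established, so O(¬pay_taxes).
Premise 11 is O(¬report_directive → pay_taxes); contrapositively O(¬pay_taxes → report_directive). Since O(¬pay_taxes) holds, K gives O(report_directive).
Premises 2, 4, 7, 8 do not contribute to this derivation.
Hence report_directive is obligatory.

Obligatory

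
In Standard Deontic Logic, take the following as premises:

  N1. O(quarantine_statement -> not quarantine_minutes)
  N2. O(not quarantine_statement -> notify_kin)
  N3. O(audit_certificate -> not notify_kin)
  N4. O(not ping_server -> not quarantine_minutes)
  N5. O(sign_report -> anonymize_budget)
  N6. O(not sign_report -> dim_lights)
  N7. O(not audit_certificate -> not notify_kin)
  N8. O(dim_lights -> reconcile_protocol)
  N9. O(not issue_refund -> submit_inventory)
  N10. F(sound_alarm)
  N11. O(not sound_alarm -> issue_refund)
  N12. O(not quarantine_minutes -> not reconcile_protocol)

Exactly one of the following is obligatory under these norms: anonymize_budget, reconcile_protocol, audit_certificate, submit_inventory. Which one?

Premises 7 and 3 cover both cases: O(not audit_certificate -> not notify_kin) and O(audit_certificate -> not notify_kin). Since not audit_certificate ∨ audit_certificate is a tautology, O(not notify_kin) follows.
Premise 2, O(not quarantine_statement -> notify_kin), contraposes to O(not notify_kin -> quarantine_statement); with O(not notify_kin) we get O(quarantine_statement).
From O(quarantine_statement) and premise 1, O(quarantine_statement -> not quarantine_minutes), we obtain O(not quarantine_minutes).
Premise 12 is O(not quarantine_minutes -> not reconcile_protocol); since O(not quarantine_minutes), deontic closure gives O(not reconcile_protocol).
The contrapositive of premise 8 (O(dim_lights -> reconcile_protocol)) is O(not reconcile_protocol -> not dim_lights), and O(not reconcile_protocol) is already established, so O(not dim_lights).
Premise 6 is O(not sign_report -> dim_lights); contrapositively O(not dim_lights -> sign_report). Since O(not dim_lights) holds, K gives O(sign_report).
Applying K to premise 5 (O(sign_report -> anonymize_budget)) and O(sign_report) yields O(anonymize_budget).
So O(anonymize_budget) holds — anonymize_budget is obligatory. None of the other listed options is made obligatory by any chain of premises.

anonymize_budget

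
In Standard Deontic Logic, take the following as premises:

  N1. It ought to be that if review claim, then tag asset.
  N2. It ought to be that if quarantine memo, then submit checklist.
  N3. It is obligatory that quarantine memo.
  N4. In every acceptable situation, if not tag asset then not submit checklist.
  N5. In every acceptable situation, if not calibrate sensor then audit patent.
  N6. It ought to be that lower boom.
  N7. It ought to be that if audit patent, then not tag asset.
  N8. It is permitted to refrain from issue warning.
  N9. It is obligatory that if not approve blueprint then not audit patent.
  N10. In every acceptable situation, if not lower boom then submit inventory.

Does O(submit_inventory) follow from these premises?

No

Premise 10 is O(¬lower_boom → submit_inventory), but O(¬lower_boom) is not derivable from the premises, so it does not yield O(submit_inventory).
No other premise forces O(submit_inventory). An ideal world satisfying every premise can still have submit_inventory false, so O(submit_inventory) is not derivable.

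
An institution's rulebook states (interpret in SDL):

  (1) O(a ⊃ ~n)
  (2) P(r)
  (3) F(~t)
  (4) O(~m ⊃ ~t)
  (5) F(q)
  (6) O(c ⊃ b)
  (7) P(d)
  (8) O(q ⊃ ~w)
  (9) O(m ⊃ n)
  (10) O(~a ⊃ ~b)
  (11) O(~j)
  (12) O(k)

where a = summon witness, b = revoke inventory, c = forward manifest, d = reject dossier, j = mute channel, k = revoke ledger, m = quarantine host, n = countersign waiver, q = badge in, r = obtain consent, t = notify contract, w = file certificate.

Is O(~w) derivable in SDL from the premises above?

No

Premise 8 is O(q ⊃ ~w), but O(q) is not derivable from the premises, so it does not yield O(~w).
No other premise forces O(~w). An ideal world satisfying every premise can still have ~w false, so O(~w) is not derivable.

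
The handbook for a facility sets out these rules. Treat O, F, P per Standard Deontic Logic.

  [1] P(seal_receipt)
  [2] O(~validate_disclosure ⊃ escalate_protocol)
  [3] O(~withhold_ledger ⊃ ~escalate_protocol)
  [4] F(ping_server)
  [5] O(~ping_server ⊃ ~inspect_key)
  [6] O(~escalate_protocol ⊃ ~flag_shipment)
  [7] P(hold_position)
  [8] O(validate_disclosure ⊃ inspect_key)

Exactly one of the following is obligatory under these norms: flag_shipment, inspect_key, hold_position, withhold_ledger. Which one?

Premise 4, F(ping_server), is equivalent to O(~ping_server).
Premise 5 is O(~ping_server ⊃ ~inspect_key); since O(~ping_server), deontic closure gives O(~inspect_key).
Premise 8 is O(validate_disclosure ⊃ inspect_key); contrapositively O(~inspect_key ⊃ ~validate_disclosure). Since O(~inspect_key) holds, K gives O(~validate_disclosure).
Premise 2 is O(~validate_disclosure ⊃ escalate_protocol); since O(~validate_disclosure), deontic closure gives O(escalate_protocol).
Premise 3 is O(~withhold_ledger ⊃ ~escalate_protocol); contrapositively O(escalate_protocol ⊃ withhold_ledger). Since O(escalate_protocol) holds, K gives O(withhold_ledger).
So O(withhold_ledger) holds — withhold_ledger is obligatory. None of the other listed options is made obligatory by any chain of premises.

withhold_ledger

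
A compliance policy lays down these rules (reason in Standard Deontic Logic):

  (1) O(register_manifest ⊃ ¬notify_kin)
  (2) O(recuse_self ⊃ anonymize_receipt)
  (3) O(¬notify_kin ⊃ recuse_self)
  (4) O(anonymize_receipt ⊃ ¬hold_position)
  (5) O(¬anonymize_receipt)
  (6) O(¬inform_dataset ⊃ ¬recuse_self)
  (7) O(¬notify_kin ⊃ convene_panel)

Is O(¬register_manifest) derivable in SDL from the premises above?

Premise 5 gives O(¬anonymize_receipt).
Premise 2 is O(recuse_self ⊃ anonymize_receipt); contrapositively O(¬anonymize_receipt ⊃ ¬recuse_self). Since O(¬anonymize_receipt) holds, K gives O(¬recuse_self).
Premise 3 is O(¬notify_kin ⊃ recuse_self); contrapositively O(¬recuse_self ⊃ notify_kin). Since O(¬recuse_self) holds, K gives O(notify_kin).
The contrapositive of premise 1 (O(register_manifest ⊃ ¬notify_kin)) is O(notify_kin ⊃ ¬register_manifest), and O(notify_kin) is already established, so O(¬register_manifest).
Premises 4, 6, 7 do not contribute to this derivation.
So O(¬register_manifest) follows.

Yes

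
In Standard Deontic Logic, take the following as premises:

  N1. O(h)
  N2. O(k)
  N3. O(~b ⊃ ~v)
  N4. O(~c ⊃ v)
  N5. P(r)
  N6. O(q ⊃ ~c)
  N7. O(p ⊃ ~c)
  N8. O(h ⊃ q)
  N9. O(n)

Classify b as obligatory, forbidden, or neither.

Obligatory

Premise 1 gives O(h).
From O(h) and premise 8, O(h ⊃ q), we obtain O(q).
Applying K to premise 6 (O(q ⊃ ~c)) and O(q) yields O(~c).
Applying K to premise 4 (O(~c ⊃ v)) and O(~c) yields O(v).
The contrapositive of premise 3 (O(~b ⊃ ~v)) is O(v ⊃ b), and O(v) is already established, so O(b).
Premises 2, 5, 7, 9 do not contribute to this derivation.
Hence b is obligatory.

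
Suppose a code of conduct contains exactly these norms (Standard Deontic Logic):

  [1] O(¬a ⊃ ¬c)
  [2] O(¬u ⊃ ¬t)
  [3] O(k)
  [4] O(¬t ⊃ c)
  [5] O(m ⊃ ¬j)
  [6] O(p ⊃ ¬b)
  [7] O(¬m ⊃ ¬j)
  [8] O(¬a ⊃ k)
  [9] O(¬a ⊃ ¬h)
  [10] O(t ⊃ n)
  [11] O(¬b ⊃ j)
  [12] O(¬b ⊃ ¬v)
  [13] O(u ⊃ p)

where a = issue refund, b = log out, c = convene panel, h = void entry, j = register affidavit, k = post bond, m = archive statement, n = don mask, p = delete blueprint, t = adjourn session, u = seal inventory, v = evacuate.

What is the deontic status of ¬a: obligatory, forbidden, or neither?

Forbidden

Premises 7 and 5 are O(¬m ⊃ ¬j) and O(m ⊃ ¬j); every ideal world satisfies ¬m or m, so in either case ¬j holds — hence O(¬j).
Premise 11, O(¬b ⊃ j), contraposes to O(¬j ⊃ b); with O(¬j) we get O(b).
The contrapositive of premise 6 (O(p ⊃ ¬b)) is O(b ⊃ ¬p), and O(b) is already established, so O(¬p).
Premise 13 is O(u ⊃ p); contrapositively O(¬p ⊃ ¬u). Since O(¬p) holds, K gives O(¬u).
Applying K to premise 2 (O(¬u ⊃ ¬t)) and O(¬u) yields O(¬t).
From O(¬t) and premise 4, O(¬t ⊃ c), we obtain O(c).
Premise 1, O(¬a ⊃ ¬c), contraposes to O(c ⊃ a); with O(c) we get O(a).
Premises 3, 8, 9, 10, 12 do not contribute to this derivation.
Thus O(a), which is F(¬a): ¬a is forbidden.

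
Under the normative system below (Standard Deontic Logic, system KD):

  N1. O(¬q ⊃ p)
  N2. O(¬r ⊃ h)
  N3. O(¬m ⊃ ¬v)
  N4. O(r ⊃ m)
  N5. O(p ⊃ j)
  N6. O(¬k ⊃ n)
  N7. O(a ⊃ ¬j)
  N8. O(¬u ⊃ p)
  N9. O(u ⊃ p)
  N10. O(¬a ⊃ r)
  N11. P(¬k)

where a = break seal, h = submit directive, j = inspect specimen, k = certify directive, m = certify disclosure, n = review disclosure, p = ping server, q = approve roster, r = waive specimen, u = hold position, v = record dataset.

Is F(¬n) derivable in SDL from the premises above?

Premise 6 is O(¬k ⊃ n), but O(¬k) is not derivable from the premises (the permission P(¬k) asserts only ¬O(k), not O(¬k)), so it does not yield O(n).
No other premise forces O(n). An ideal world satisfying every premise can still have ¬n true, so F(¬n) is not derivable.

No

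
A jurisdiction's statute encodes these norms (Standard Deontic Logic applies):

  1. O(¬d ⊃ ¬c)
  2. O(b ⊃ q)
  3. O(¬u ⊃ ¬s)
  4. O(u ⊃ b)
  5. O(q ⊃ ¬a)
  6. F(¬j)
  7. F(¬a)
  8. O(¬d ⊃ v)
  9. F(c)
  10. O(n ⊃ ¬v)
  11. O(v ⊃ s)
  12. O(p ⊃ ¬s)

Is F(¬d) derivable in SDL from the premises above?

Yes

Premise 7, F(¬a), is equivalent to O(a).
The contrapositive of premise 5 (O(q ⊃ ¬a)) is O(a ⊃ ¬q), and O(a) is already established, so O(¬q).
Premise 2 is O(b ⊃ q); contrapositively O(¬q ⊃ ¬b). Since O(¬q) holds, K gives O(¬b).
Premise 4 is O(u ⊃ b); contrapositively O(¬b ⊃ ¬u). Since O(¬b) holds, K gives O(¬u).
Premise 3 is O(¬u ⊃ ¬s); since O(¬u), deontic closure gives O(¬s).
The contrapositive of premise 11 (O(v ⊃ s)) is O(¬s ⊃ ¬v), and O(¬s) is already established, so O(¬v).
Premise 8 is O(¬d ⊃ v); contrapositively O(¬v ⊃ d). Since O(¬v) holds, K gives O(d).
Premises 1, 6, 9, 10, 12 do not contribute to this derivation.
So O(d) holds, i.e. F(¬d). The claim follows.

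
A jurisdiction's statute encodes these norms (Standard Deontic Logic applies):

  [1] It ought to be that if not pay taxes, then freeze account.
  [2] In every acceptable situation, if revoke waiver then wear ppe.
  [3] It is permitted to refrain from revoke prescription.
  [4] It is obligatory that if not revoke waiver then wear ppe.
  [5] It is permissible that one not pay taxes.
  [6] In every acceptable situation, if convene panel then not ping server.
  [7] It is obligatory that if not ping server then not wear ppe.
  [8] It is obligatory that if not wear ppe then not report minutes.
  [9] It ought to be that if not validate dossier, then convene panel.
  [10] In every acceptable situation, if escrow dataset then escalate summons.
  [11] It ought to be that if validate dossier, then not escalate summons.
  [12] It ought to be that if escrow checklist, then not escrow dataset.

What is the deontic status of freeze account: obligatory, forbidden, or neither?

Neither

Premise 1 is O(¬pay_taxes → freeze_account), but O(¬pay_taxes) is not derivable from the premises (the permission P(¬pay_taxes) asserts only ¬O(pay_taxes), not O(¬pay_taxes)), so it does not yield O(freeze_account).
No premise or chain of K-axiom applications forces O(freeze_account), and none forces O(¬freeze_account). So freeze_account is neither obligatory nor forbidden under these norms.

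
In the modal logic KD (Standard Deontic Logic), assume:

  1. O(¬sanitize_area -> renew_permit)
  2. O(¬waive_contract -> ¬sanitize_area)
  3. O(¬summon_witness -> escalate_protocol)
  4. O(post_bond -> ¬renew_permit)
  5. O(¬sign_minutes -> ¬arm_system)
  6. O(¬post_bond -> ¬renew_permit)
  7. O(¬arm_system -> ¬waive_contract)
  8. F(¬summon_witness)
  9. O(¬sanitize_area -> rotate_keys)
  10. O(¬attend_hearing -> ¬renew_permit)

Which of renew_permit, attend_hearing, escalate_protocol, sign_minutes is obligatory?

Premises 6 and 4 cover both cases: O(¬post_bond -> ¬renew_permit) and O(post_bond -> ¬renew_permit). Since ¬post_bond ∨ post_bond is a tautology, O(¬renew_permit) follows.
Premise 1, O(¬sanitize_area -> renew_permit), contraposes to O(¬renew_permit -> sanitize_area); with O(¬renew_permit) we get O(sanitize_area).
The contrapositive of premise 2 (O(¬waive_contract -> ¬sanitize_area)) is O(sanitize_area -> waive_contract), and O(sanitize_area) is already established, so O(waive_contract).
The contrapositive of premise 7 (O(¬arm_system -> ¬waive_contract)) is O(waive_contract -> arm_system), and O(waive_contract) is already established, so O(arm_system).
The contrapositive of premise 5 (O(¬sign_minutes -> ¬arm_system)) is O(arm_system -> sign_minutes), and O(arm_system) is already established, so O(sign_minutes).
So O(sign_minutes) holds — sign_minutes is obligatory. None of the other listed options is made obligatory by any chain of premises.

sign_minutes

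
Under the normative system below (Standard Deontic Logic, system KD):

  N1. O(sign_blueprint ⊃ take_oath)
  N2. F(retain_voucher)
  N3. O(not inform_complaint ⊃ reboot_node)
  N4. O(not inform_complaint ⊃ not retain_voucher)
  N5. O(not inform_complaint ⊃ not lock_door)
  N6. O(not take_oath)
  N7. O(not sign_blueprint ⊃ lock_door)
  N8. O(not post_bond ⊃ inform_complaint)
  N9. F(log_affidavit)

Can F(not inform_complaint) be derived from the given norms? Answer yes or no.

From premise 6 we have O(not take_oath).
Premise 1 is O(sign_blueprint ⊃ take_oath); contrapositively O(not take_oath ⊃ not sign_blueprint). Since O(not take_oath) holds, K gives O(not sign_blueprint).
With premise 7, O(not sign_blueprint ⊃ lock_door), the K-axiom yields O(lock_door).
Premise 5, O(not inform_complaint ⊃ not lock_door), contraposes to O(lock_door ⊃ inform_complaint); with O(lock_door) we get O(inform_complaint).
Premises 2, 3, 4, 8, 9 do not contribute to this derivation.
So O(inform_complaint) holds, i.e. F(not inform_complaint). The claim follows.

Yes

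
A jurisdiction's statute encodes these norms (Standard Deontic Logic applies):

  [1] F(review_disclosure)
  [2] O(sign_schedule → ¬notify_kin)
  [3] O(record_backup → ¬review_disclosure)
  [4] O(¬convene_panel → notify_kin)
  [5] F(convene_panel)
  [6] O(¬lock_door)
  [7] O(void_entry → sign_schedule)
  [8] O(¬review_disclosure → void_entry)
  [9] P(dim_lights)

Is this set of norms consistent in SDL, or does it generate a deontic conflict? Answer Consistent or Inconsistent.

Inconsistent

Premise 1, F(review_disclosure), is equivalent to O(¬review_disclosure).
Premise 8 is O(¬review_disclosure → void_entry); since O(¬review_disclosure), deontic closure gives O(void_entry).
Applying K to premise 7 (O(void_entry → sign_schedule)) and O(void_entry) yields O(sign_schedule).
Applying K to premise 2 (O(sign_schedule → ¬notify_kin)) and O(sign_schedule) yields O(¬notify_kin).
Premise 4, O(¬convene_panel → notify_kin), contraposes to O(¬notify_kin → convene_panel); with O(¬notify_kin) we get O(convene_panel).
However, F(convene_panel) at premise 5 amounts to O(¬convene_panel).
We now have both O(convene_panel) and O(¬convene_panel) — convene_panel is simultaneously obligatory and forbidden, violating the D-axiom.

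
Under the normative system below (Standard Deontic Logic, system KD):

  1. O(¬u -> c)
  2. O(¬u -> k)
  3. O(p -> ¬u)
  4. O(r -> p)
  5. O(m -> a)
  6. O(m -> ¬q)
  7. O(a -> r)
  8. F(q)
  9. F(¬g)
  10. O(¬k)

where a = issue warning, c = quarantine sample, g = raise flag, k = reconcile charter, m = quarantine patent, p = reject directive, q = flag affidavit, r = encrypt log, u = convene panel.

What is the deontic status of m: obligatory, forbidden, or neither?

Forbidden

From premise 10 we have O(¬k).
The contrapositive of premise 2 (O(¬u -> k)) is O(¬k -> u), and O(¬k) is already established, so O(u).
The contrapositive of premise 3 (O(p -> ¬u)) is O(u -> ¬p), and O(u) is already established, so O(¬p).
Premise 4, O(r -> p), contraposes to O(¬p -> ¬r); with O(¬p) we get O(¬r).
Premise 7, O(a -> r), contraposes to O(¬r -> ¬a); with O(¬r) we get O(¬a).
Premise 5, O(m -> a), contraposes to O(¬a -> ¬m); with O(¬a) we get O(¬m).
Premises 1, 6, 8, 9 do not contribute to this derivation.
Thus O(¬m), which is F(m): m is forbidden.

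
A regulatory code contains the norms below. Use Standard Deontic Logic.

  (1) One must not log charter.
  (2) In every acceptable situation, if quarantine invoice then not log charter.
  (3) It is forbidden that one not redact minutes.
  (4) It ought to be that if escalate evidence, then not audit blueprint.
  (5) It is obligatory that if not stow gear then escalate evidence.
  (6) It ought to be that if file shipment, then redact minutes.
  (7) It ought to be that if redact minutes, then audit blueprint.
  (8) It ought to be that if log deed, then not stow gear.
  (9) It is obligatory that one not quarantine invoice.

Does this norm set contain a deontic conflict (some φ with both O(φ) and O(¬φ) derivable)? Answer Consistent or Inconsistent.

Consistent

Premise 2 is O(quarantine_invoice → ¬log_charter); even if O(¬log_charter) held, inferring O(quarantine_invoice) would be affirming the consequent — invalid.
So O(quarantine_invoice) is not derivable, and the apparent clash with O(¬quarantine_invoice) does not arise.
A world satisfying every obligation exists (e.g. audit_blueprint=true, escalate_evidence=false, file_shipment=false, log_charter=false, log_deed=false, quarantine_invoice=false, redact_minutes=true, stow_gear=true); no atom is both obligatory and forbidden, so the set is consistent.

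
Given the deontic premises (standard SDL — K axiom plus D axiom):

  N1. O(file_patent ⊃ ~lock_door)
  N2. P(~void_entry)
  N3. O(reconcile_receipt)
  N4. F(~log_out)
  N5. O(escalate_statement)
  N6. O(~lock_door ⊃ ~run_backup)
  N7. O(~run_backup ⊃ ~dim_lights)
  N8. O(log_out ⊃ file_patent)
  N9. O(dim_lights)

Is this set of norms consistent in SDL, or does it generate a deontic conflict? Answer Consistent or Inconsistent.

Premise 9 states O(dim_lights) outright.
The contrapositive of premise 7 (O(~run_backup ⊃ ~dim_lights)) is O(dim_lights ⊃ run_backup), and O(dim_lights) is already established, so O(run_backup).
The contrapositive of premise 6 (O(~lock_door ⊃ ~run_backup)) is O(run_backup ⊃ lock_door), and O(run_backup) is already established, so O(lock_door).
Premise 1 is O(file_patent ⊃ ~lock_door); contrapositively O(lock_door ⊃ ~file_patent). Since O(lock_door) holds, K gives O(~file_patent).
Premise 8, O(log_out ⊃ file_patent), contraposes to O(~file_patent ⊃ ~log_out); with O(~file_patent) we get O(~log_out).
Yet premise 4 is F(~log_out), i.e. O(log_out).
We now have both O(~log_out) and O(log_out) — log_out is simultaneously obligatory and forbidden, violating the D-axiom.

Inconsistent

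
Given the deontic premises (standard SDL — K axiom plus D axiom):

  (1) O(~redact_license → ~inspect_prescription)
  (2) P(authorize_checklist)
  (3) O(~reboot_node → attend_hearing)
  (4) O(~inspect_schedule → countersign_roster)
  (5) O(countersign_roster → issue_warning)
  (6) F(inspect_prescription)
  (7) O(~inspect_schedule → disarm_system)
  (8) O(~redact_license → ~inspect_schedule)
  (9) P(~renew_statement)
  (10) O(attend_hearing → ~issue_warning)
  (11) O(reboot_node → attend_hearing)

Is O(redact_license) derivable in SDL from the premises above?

Yes

By case analysis on reboot_node: premise 11 gives O(reboot_node → attend_hearing) and premise 3 gives O(~reboot_node → attend_hearing), so O(attend_hearing) either way.
With premise 10, O(attend_hearing → ~issue_warning), the K-axiom yields O(~issue_warning).
Premise 5, O(countersign_roster → issue_warning), contraposes to O(~issue_warning → ~countersign_roster); with O(~issue_warning) we get O(~countersign_roster).
The contrapositive of premise 4 (O(~inspect_schedule → countersign_roster)) is O(~countersign_roster → inspect_schedule), and O(~countersign_roster) is already established, so O(inspect_schedule).
Premise 8 is O(~redact_license → ~inspect_schedule); contrapositively O(inspect_schedule → redact_license). Since O(inspect_schedule) holds, K gives O(redact_license).
Premises 1, 2, 6, 7, 9 do not contribute to this derivation.
So O(redact_license) follows.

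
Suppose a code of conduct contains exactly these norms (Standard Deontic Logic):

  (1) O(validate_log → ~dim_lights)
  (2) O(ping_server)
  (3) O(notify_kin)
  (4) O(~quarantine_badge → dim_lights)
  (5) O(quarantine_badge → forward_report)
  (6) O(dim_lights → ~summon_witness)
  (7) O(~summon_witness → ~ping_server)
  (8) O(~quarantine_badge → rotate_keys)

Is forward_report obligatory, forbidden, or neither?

Obligatory

From premise 2 we have O(ping_server).
The contrapositive of premise 7 (O(~summon_witness → ~ping_server)) is O(ping_server → summon_witness), and O(ping_server) is already established, so O(summon_witness).
Premise 6, O(dim_lights → ~summon_witness), contraposes to O(summon_witness → ~dim_lights); with O(summon_witness) we get O(~dim_lights).
The contrapositive of premise 4 (O(~quarantine_badge → dim_lights)) is O(~dim_lights → quarantine_badge), and O(~dim_lights) is already established, so O(quarantine_badge).
From O(quarantine_badge) and premise 5, O(quarantine_badge → forward_report), we obtain O(forward_report).
Premises 1, 3, 8 do not contribute to this derivation.
Hence forward_report is obligatory.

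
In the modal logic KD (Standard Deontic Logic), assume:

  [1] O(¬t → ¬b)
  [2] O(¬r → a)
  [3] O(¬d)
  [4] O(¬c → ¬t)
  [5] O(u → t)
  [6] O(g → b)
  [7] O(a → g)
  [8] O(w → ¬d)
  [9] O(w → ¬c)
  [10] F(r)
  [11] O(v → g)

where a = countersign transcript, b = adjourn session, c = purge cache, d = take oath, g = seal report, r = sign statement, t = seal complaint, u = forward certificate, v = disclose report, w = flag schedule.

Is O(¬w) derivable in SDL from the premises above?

Yes

Premise 10 is F(r), i.e. O(¬r).
With premise 2, O(¬r → a), the K-axiom yields O(a).
With premise 7, O(a → g), the K-axiom yields O(g).
With premise 6, O(g → b), the K-axiom yields O(b).
The contrapositive of premise 1 (O(¬t → ¬b)) is O(b → t), and O(b) is already established, so O(t).
The contrapositive of premise 4 (O(¬c → ¬t)) is O(t → c), and O(t) is already established, so O(c).
Premise 9, O(w → ¬c), contraposes to O(c → ¬w); with O(c) we get O(¬w).
Premises 3, 5, 8, 11 do not contribute to this derivation.
So O(¬w) follows.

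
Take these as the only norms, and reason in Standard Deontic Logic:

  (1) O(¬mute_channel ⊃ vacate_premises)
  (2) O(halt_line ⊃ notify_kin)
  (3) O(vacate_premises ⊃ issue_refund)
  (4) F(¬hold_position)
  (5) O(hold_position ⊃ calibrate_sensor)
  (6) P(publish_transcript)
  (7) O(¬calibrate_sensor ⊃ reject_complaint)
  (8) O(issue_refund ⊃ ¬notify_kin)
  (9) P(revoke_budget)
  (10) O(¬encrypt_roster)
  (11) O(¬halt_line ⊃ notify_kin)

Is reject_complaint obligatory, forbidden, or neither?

Neither

Premise 7 is O(¬calibrate_sensor ⊃ reject_complaint), but O(¬calibrate_sensor) is not derivable from the premises, so it does not yield O(reject_complaint).
No premise or chain of K-axiom applications forces O(reject_complaint), and none forces O(¬reject_complaint). So reject_complaint is neither obligatory nor forbidden under these norms.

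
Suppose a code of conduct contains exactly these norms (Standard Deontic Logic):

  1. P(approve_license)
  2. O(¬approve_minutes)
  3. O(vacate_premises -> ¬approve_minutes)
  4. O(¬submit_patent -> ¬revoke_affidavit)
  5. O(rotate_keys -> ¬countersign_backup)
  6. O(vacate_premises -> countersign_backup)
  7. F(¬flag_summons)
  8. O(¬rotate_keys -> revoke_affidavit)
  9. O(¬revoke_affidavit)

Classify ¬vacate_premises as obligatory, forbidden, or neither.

Obligatory

From premise 9 we have O(¬revoke_affidavit).
Premise 8 is O(¬rotate_keys -> revoke_affidavit); contrapositively O(¬revoke_affidavit -> rotate_keys). Since O(¬revoke_affidavit) holds, K gives O(rotate_keys).
From O(rotate_keys) and premise 5, O(rotate_keys -> ¬countersign_backup), we obtain O(¬countersign_backup).
The contrapositive of premise 6 (O(vacate_premises -> countersign_backup)) is O(¬countersign_backup -> ¬vacate_premises), and O(¬countersign_backup) is already established, so O(¬vacate_premises).
Premises 1, 2, 3, 4, 7 do not contribute to this derivation.
Hence ¬vacate_premises is obligatory.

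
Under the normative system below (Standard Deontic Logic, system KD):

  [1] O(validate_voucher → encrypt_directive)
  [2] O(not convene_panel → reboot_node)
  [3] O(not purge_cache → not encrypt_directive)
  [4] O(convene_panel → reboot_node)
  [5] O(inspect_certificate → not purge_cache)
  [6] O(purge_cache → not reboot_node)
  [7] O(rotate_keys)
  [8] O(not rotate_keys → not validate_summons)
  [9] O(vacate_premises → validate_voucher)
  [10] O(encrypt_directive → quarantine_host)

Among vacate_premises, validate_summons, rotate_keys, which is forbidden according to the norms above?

Premises 4 and 2 are O(convene_panel → reboot_node) and O(not convene_panel → reboot_node); every ideal world satisfies convene_panel or not convene_panel, so in either case reboot_node holds — hence O(reboot_node).
Premise 6, O(purge_cache → not reboot_node), contraposes to O(reboot_node → not purge_cache); with O(reboot_node) we get O(not purge_cache).
Premise 3 is O(not purge_cache → not encrypt_directive); since O(not purge_cache), deontic closure gives O(not encrypt_directive).
Premise 1 is O(validate_voucher → encrypt_directive); contrapositively O(not encrypt_directive → not validate_voucher). Since O(not encrypt_directive) holds, K gives O(not validate_voucher).
Premise 9, O(vacate_premises → validate_voucher), contraposes to O(not validate_voucher → not vacate_premises); with O(not validate_voucher) we get O(not vacate_premises).
So O(not vacate_premises) holds, i.e. vacate_premises is forbidden. None of the other listed options is forbidden under the premises.

vacate_premises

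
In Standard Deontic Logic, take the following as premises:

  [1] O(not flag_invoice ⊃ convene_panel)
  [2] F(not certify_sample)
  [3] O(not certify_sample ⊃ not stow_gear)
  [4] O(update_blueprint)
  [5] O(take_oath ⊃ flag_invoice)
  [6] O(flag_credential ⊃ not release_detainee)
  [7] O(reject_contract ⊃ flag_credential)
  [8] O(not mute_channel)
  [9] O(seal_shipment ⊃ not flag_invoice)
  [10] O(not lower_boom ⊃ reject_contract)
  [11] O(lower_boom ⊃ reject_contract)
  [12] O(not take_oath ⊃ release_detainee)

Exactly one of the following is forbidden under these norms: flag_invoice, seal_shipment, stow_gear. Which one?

seal_shipment

Premises 11 and 10 are O(lower_boom ⊃ reject_contract) and O(not lower_boom ⊃ reject_contract); every ideal world satisfies lower_boom or not lower_boom, so in either case reject_contract holds — hence O(reject_contract).
From O(reject_contract) and premise 7, O(reject_contract ⊃ flag_credential), we obtain O(flag_credential).
Premise 6 is O(flag_credential ⊃ not release_detainee); since O(flag_credential), deontic closure gives O(not release_detainee).
Premise 12, O(not take_oath ⊃ release_detainee), contraposes to O(not release_detainee ⊃ take_oath); with O(not release_detainee) we get O(take_oath).
Premise 5 is O(take_oath ⊃ flag_invoice); since O(take_oath), deontic closure gives O(flag_invoice).
Premise 9 is O(seal_shipment ⊃ not flag_invoice); contrapositively O(flag_invoice ⊃ not seal_shipment). Since O(flag_invoice) holds, K gives O(not seal_shipment).
So O(not seal_shipment) holds, i.e. seal_shipment is forbidden. None of the other listed options is forbidden under the premises.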